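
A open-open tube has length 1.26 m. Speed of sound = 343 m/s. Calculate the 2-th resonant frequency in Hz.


Given values:
  Tube type: open-open, L = 1.26 m, c = 343 m/s, n = 2
Formula: f_n = n * c / (2 * L)
Compute 2 * L = 2 * 1.26 = 2.52
f = 2 * 343 / 2.52
f = 272.22

272.22 Hz


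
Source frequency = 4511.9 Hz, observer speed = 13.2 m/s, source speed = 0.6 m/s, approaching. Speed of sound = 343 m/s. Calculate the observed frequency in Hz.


Given values:
  f_s = 4511.9 Hz, v_o = 13.2 m/s, v_s = 0.6 m/s
  Direction: approaching
Formula: f_o = f_s * (c + v_o) / (c - v_s)
Numerator: c + v_o = 343 + 13.2 = 356.2
Denominator: c - v_s = 343 - 0.6 = 342.4
f_o = 4511.9 * 356.2 / 342.4 = 4693.75

4693.75 Hz


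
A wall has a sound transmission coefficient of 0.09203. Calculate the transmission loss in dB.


Given values:
  tau = 0.09203
Formula: TL = 10 * log10(1 / tau)
Compute 1 / tau = 1 / 0.09203 = 10.866
Compute log10(10.866) = 1.03607
TL = 10 * 1.03607 = 10.36

10.36 dB


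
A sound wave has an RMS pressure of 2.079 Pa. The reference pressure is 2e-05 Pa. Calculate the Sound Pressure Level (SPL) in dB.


Given values:
  p = 2.079 Pa
  p_ref = 2e-05 Pa
Formula: SPL = 20 * log10(p / p_ref)
Compute ratio: p / p_ref = 2.079 / 2e-05 = 103950
Compute log10: log10(103950) = 5.016824
Multiply: SPL = 20 * 5.016824 = 100.34

100.34 dB


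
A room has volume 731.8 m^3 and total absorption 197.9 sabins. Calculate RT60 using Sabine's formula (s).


Given values:
  V = 731.8 m^3
  A = 197.9 sabins
Formula: RT60 = 0.161 * V / A
Numerator: 0.161 * 731.8 = 117.8198
RT60 = 117.8198 / 197.9 = 0.595

0.595 s


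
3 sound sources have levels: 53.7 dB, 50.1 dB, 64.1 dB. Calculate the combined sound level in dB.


Formula: L_total = 10 * log10( sum(10^(Li/10)) )
  Source 1: 10^(53.7/10) = 234422.8815
  Source 2: 10^(50.1/10) = 102329.2992
  Source 3: 10^(64.1/10) = 2570395.7828
Sum of linear values = 2907147.9635
L_total = 10 * log10(2907147.9635) = 64.63

64.63 dB


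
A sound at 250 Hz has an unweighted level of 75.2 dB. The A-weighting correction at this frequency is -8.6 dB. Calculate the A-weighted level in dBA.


Given values:
  SPL = 75.2 dB
  A-weighting at 250 Hz = -8.6 dB
Formula: L_A = SPL + A_weight
L_A = 75.2 + (-8.6)
L_A = 66.6

66.6 dBA


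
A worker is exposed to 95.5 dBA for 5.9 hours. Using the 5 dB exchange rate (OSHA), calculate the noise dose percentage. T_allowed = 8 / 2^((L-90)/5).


Given values:
  L = 95.5 dBA, T = 5.9 hours
Formula: T_allowed = 8 / 2^((L - 90) / 5)
Compute exponent: (95.5 - 90) / 5 = 1.1
Compute 2^(1.1) = 2.143547
T_allowed = 8 / 2.143547 = 3.732132 hours
Dose = (T / T_allowed) * 100
Dose = (5.9 / 3.732132) * 100 = 158.09

158.09 %


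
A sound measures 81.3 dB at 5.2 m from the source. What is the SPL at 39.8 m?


Given values:
  SPL1 = 81.3 dB, r1 = 5.2 m, r2 = 39.8 m
Formula: SPL2 = SPL1 - 20 * log10(r2 / r1)
Compute ratio: r2 / r1 = 39.8 / 5.2 = 7.6538
Compute log10: log10(7.6538) = 0.883877
Compute drop: 20 * 0.883877 = 17.6775
SPL2 = 81.3 - 17.6775 = 63.62

63.62 dB


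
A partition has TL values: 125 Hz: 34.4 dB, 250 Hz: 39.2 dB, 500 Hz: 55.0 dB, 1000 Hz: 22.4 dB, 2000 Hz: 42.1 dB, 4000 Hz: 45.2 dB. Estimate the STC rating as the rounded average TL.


Given TL values at each frequency:
  125 Hz: 34.4 dB
  250 Hz: 39.2 dB
  500 Hz: 55.0 dB
  1000 Hz: 22.4 dB
  2000 Hz: 42.1 dB
  4000 Hz: 45.2 dB
Formula: STC ~ round(average of TL values)
Sum = 34.4 + 39.2 + 55.0 + 22.4 + 42.1 + 45.2 = 238.3
Average = 238.3 / 6 = 39.72
Rounded: 40

40


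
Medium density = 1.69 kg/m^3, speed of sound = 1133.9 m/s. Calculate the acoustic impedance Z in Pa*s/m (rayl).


Given values:
  rho = 1.69 kg/m^3
  c = 1133.9 m/s
Formula: Z = rho * c
Z = 1.69 * 1133.9
Z = 1916.29

1916.29 rayl


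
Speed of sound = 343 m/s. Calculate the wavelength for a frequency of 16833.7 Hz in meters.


Given values:
  c = 343 m/s, f = 16833.7 Hz
Formula: lambda = c / f
lambda = 343 / 16833.7
lambda = 0.0204

0.0204 m


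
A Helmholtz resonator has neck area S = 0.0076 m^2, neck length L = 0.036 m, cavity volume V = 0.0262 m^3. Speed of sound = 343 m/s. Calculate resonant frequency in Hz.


Given values:
  S = 0.0076 m^2, L = 0.036 m, V = 0.0262 m^3, c = 343 m/s
Formula: f = (c / (2*pi)) * sqrt(S / (V * L))
Compute V * L = 0.0262 * 0.036 = 0.0009432
Compute S / (V * L) = 0.0076 / 0.0009432 = 8.0577
Compute sqrt(8.0577) = 2.838609
Compute c / (2*pi) = 343 / 6.283185 = 54.590148
f = 54.590148 * 2.838609 = 154.96

154.96 Hz


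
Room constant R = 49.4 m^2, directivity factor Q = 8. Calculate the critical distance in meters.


Given values:
  R = 49.4 m^2, Q = 8
Formula: d_c = 0.141 * sqrt(Q * R)
Compute Q * R = 8 * 49.4 = 395.2
Compute sqrt(395.2) = 19.8796
d_c = 0.141 * 19.8796 = 2.803

2.803 m


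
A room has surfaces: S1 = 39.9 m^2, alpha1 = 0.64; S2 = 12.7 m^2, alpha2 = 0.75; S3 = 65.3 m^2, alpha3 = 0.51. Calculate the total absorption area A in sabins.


Given surfaces:
  Surface 1: 39.9 * 0.64 = 25.536
  Surface 2: 12.7 * 0.75 = 9.525
  Surface 3: 65.3 * 0.51 = 33.303
Formula: A = sum(Si * alpha_i)
A = 25.536 + 9.525 + 33.303
A = 68.36

68.36 sabins


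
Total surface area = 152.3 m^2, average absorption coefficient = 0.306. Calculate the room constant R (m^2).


Given values:
  S = 152.3 m^2, alpha = 0.306
Formula: R = S * alpha / (1 - alpha)
Numerator: 152.3 * 0.306 = 46.6038
Denominator: 1 - 0.306 = 0.694
R = 46.6038 / 0.694 = 67.15

67.15 m^2


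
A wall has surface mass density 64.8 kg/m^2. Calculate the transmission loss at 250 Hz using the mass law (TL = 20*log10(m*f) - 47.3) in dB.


Given values:
  m = 64.8 kg/m^2, f = 250 Hz
Formula: TL = 20 * log10(m * f) - 47.3
Compute m * f = 64.8 * 250 = 16200.0
Compute log10(16200.0) = 4.209515
Compute 20 * 4.209515 = 84.1903
TL = 84.1903 - 47.3 = 36.89

36.89 dB


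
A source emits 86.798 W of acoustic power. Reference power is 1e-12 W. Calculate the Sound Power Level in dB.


Given values:
  W = 86.798 W
  W_ref = 1e-12 W
Formula: SWL = 10 * log10(W / W_ref)
Compute ratio: W / W_ref = 86798000000000
Compute log10: log10(86798000000000) = 13.93851
Multiply: SWL = 10 * 13.93851 = 139.39

139.39 dB


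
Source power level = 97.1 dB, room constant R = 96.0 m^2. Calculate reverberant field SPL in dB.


Given values:
  Lw = 97.1 dB, R = 96.0 m^2
Formula: SPL = Lw + 10 * log10(4 / R)
Compute 4 / R = 4 / 96.0 = 0.041667
Compute 10 * log10(0.041667) = -13.8021
SPL = 97.1 + (-13.8021) = 83.3

83.3 dB


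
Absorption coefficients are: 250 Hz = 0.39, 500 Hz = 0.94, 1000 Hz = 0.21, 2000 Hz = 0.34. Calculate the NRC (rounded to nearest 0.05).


Given values:
  a_250 = 0.39, a_500 = 0.94
  a_1000 = 0.21, a_2000 = 0.34
Formula: NRC = (a250 + a500 + a1000 + a2000) / 4
Sum = 0.39 + 0.94 + 0.21 + 0.34 = 1.88
NRC = 1.88 / 4 = 0.47
Rounded to nearest 0.05: 0.45

0.45


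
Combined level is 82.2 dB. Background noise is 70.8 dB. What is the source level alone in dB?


Given values:
  L_total = 82.2 dB, L_bg = 70.8 dB
Formula: L_source = 10 * log10(10^(L_total/10) - 10^(L_bg/10))
Convert to linear:
  10^(82.2/10) = 165958690.7438
  10^(70.8/10) = 12022644.3462
Difference: 165958690.7438 - 12022644.3462 = 153936046.3976
L_source = 10 * log10(153936046.3976) = 81.87

81.87 dB


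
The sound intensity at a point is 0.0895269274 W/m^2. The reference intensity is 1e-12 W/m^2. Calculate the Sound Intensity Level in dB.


Given values:
  I = 0.0895269274 W/m^2
  I_ref = 1e-12 W/m^2
Formula: SIL = 10 * log10(I / I_ref)
Compute ratio: I / I_ref = 89526927400
Compute log10: log10(89526927400) = 10.951954
Multiply: SIL = 10 * 10.951954 = 109.52

109.52 dB


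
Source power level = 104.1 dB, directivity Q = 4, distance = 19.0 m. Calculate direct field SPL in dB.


Given values:
  Lw = 104.1 dB, Q = 4, r = 19.0 m
Formula: SPL = Lw + 10 * log10(Q / (4 * pi * r^2))
Compute 4 * pi * r^2 = 4 * pi * 19.0^2 = 4536.4598
Compute Q / denom = 4 / 4536.4598 = 0.00088174
Compute 10 * log10(0.00088174) = -30.5466
SPL = 104.1 + (-30.5466) = 73.55

73.55 dB


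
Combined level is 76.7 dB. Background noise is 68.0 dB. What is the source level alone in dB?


Given values:
  L_total = 76.7 dB, L_bg = 68.0 dB
Formula: L_source = 10 * log10(10^(L_total/10) - 10^(L_bg/10))
Convert to linear:
  10^(76.7/10) = 46773514.1287
  10^(68.0/10) = 6309573.4448
Difference: 46773514.1287 - 6309573.4448 = 40463940.6839
L_source = 10 * log10(40463940.6839) = 76.07

76.07 dB


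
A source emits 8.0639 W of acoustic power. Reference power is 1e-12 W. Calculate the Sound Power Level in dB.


Given values:
  W = 8.0639 W
  W_ref = 1e-12 W
Formula: SWL = 10 * log10(W / W_ref)
Compute ratio: W / W_ref = 8063900000000
Compute log10: log10(8063900000000) = 12.906545
Multiply: SWL = 10 * 12.906545 = 129.07

129.07 dB


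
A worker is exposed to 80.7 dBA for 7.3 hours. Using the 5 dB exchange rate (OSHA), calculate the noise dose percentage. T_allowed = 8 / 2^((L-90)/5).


Given values:
  L = 80.7 dBA, T = 7.3 hours
Formula: T_allowed = 8 / 2^((L - 90) / 5)
Compute exponent: (80.7 - 90) / 5 = -1.86
Compute 2^(-1.86) = 0.275476
T_allowed = 8 / 0.275476 = 29.040642 hours
Dose = (T / T_allowed) * 100
Dose = (7.3 / 29.040642) * 100 = 25.14

25.14 %


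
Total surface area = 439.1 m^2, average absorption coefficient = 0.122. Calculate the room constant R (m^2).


Given values:
  S = 439.1 m^2, alpha = 0.122
Formula: R = S * alpha / (1 - alpha)
Numerator: 439.1 * 0.122 = 53.5702
Denominator: 1 - 0.122 = 0.878
R = 53.5702 / 0.878 = 61.01

61.01 m^2


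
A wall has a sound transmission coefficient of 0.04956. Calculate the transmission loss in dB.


Given values:
  tau = 0.04956
Formula: TL = 10 * log10(1 / tau)
Compute 1 / tau = 1 / 0.04956 = 20.1776
Compute log10(20.1776) = 1.30487
TL = 10 * 1.30487 = 13.05

13.05 dB


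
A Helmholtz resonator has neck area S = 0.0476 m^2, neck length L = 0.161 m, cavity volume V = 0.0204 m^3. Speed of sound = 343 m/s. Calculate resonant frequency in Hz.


Given values:
  S = 0.0476 m^2, L = 0.161 m, V = 0.0204 m^3, c = 343 m/s
Formula: f = (c / (2*pi)) * sqrt(S / (V * L))
Compute V * L = 0.0204 * 0.161 = 0.0032844
Compute S / (V * L) = 0.0476 / 0.0032844 = 14.4928
Compute sqrt(14.4928) = 3.806941
Compute c / (2*pi) = 343 / 6.283185 = 54.590148
f = 54.590148 * 3.806941 = 207.82

207.82 Hz


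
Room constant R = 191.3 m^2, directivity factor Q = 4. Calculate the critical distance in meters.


Given values:
  R = 191.3 m^2, Q = 4
Formula: d_c = 0.141 * sqrt(Q * R)
Compute Q * R = 4 * 191.3 = 765.2
Compute sqrt(765.2) = 27.6622
d_c = 0.141 * 27.6622 = 3.9

3.9 m


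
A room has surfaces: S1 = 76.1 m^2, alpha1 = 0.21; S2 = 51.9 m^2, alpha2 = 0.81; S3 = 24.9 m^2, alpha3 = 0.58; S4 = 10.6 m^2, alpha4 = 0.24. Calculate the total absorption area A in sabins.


Given surfaces:
  Surface 1: 76.1 * 0.21 = 15.981
  Surface 2: 51.9 * 0.81 = 42.039
  Surface 3: 24.9 * 0.58 = 14.442
  Surface 4: 10.6 * 0.24 = 2.544
Formula: A = sum(Si * alpha_i)
A = 15.981 + 42.039 + 14.442 + 2.544
A = 75.01

75.01 sabins


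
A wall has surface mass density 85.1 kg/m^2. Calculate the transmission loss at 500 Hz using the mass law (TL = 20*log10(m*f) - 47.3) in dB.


Given values:
  m = 85.1 kg/m^2, f = 500 Hz
Formula: TL = 20 * log10(m * f) - 47.3
Compute m * f = 85.1 * 500 = 42550.0
Compute log10(42550.0) = 4.6289
Compute 20 * 4.6289 = 92.578
TL = 92.578 - 47.3 = 45.28

45.28 dB


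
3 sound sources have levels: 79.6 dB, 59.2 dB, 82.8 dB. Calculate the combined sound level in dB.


Formula: L_total = 10 * log10( sum(10^(Li/10)) )
  Source 1: 10^(79.6/10) = 91201083.9356
  Source 2: 10^(59.2/10) = 831763.7711
  Source 3: 10^(82.8/10) = 190546071.7963
Sum of linear values = 282578919.503
L_total = 10 * log10(282578919.503) = 84.51

84.51 dB


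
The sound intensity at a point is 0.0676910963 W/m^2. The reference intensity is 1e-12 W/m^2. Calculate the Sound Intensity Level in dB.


Given values:
  I = 0.0676910963 W/m^2
  I_ref = 1e-12 W/m^2
Formula: SIL = 10 * log10(I / I_ref)
Compute ratio: I / I_ref = 67691096300
Compute log10: log10(67691096300) = 10.830532
Multiply: SIL = 10 * 10.830532 = 108.31

108.31 dB


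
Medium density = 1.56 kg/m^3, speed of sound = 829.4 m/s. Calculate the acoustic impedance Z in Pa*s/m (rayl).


Given values:
  rho = 1.56 kg/m^3
  c = 829.4 m/s
Formula: Z = rho * c
Z = 1.56 * 829.4
Z = 1293.86

1293.86 rayl


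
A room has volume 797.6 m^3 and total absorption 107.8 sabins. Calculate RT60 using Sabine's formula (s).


Given values:
  V = 797.6 m^3
  A = 107.8 sabins
Formula: RT60 = 0.161 * V / A
Numerator: 0.161 * 797.6 = 128.4136
RT60 = 128.4136 / 107.8 = 1.191

1.191 s


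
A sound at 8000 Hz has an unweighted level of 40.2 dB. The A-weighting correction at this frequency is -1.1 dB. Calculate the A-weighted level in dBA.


Given values:
  SPL = 40.2 dB
  A-weighting at 8000 Hz = -1.1 dB
Formula: L_A = SPL + A_weight
L_A = 40.2 + (-1.1)
L_A = 39.1

39.1 dBA


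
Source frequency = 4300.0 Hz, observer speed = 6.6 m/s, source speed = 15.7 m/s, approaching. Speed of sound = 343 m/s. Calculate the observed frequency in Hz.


Given values:
  f_s = 4300.0 Hz, v_o = 6.6 m/s, v_s = 15.7 m/s
  Direction: approaching
Formula: f_o = f_s * (c + v_o) / (c - v_s)
Numerator: c + v_o = 343 + 6.6 = 349.6
Denominator: c - v_s = 343 - 15.7 = 327.3
f_o = 4300.0 * 349.6 / 327.3 = 4592.97

4592.97 Hz


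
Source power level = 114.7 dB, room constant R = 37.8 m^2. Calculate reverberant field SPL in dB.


Given values:
  Lw = 114.7 dB, R = 37.8 m^2
Formula: SPL = Lw + 10 * log10(4 / R)
Compute 4 / R = 4 / 37.8 = 0.10582
Compute 10 * log10(0.10582) = -9.7543
SPL = 114.7 + (-9.7543) = 104.95

104.95 dB


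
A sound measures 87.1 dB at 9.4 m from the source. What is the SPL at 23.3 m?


Given values:
  SPL1 = 87.1 dB, r1 = 9.4 m, r2 = 23.3 m
Formula: SPL2 = SPL1 - 20 * log10(r2 / r1)
Compute ratio: r2 / r1 = 23.3 / 9.4 = 2.4787
Compute log10: log10(2.4787) = 0.394224
Compute drop: 20 * 0.394224 = 7.8845
SPL2 = 87.1 - 7.8845 = 79.22

79.22 dB


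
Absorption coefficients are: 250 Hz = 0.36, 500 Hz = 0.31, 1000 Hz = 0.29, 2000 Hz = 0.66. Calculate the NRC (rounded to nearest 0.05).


Given values:
  a_250 = 0.36, a_500 = 0.31
  a_1000 = 0.29, a_2000 = 0.66
Formula: NRC = (a250 + a500 + a1000 + a2000) / 4
Sum = 0.36 + 0.31 + 0.29 + 0.66 = 1.62
NRC = 1.62 / 4 = 0.405
Rounded to nearest 0.05: 0.4

0.4


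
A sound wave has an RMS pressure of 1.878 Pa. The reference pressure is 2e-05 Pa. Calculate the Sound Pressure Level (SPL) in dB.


Given values:
  p = 1.878 Pa
  p_ref = 2e-05 Pa
Formula: SPL = 20 * log10(p / p_ref)
Compute ratio: p / p_ref = 1.878 / 2e-05 = 93900
Compute log10: log10(93900) = 4.972666
Multiply: SPL = 20 * 4.972666 = 99.45

99.45 dB


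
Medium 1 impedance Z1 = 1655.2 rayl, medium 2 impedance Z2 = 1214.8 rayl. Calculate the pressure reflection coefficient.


Given values:
  Z1 = 1655.2 rayl, Z2 = 1214.8 rayl
Formula: R = (Z2 - Z1) / (Z2 + Z1)
Numerator: Z2 - Z1 = 1214.8 - 1655.2 = -440.4
Denominator: Z2 + Z1 = 1214.8 + 1655.2 = 2870.0
R = -440.4 / 2870.0 = -0.1534

-0.1534


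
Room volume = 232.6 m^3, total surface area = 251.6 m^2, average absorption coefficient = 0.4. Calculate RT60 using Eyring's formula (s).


Given values:
  V = 232.6 m^3, S = 251.6 m^2, alpha = 0.4
Formula: RT60 = 0.161 * V / (-S * ln(1 - alpha))
Compute ln(1 - 0.4) = ln(0.6) = -0.510826
Denominator: -251.6 * -0.510826 = 128.5238
Numerator: 0.161 * 232.6 = 37.4486
RT60 = 37.4486 / 128.5238 = 0.291

0.291 s


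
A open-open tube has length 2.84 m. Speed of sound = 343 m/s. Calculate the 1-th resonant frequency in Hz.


Given values:
  Tube type: open-open, L = 2.84 m, c = 343 m/s, n = 1
Formula: f_n = n * c / (2 * L)
Compute 2 * L = 2 * 2.84 = 5.68
f = 1 * 343 / 5.68
f = 60.39

60.39 Hz


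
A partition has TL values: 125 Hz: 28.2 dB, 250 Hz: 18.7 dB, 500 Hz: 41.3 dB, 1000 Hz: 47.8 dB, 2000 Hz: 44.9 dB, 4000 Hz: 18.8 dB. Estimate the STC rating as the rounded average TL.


Given TL values at each frequency:
  125 Hz: 28.2 dB
  250 Hz: 18.7 dB
  500 Hz: 41.3 dB
  1000 Hz: 47.8 dB
  2000 Hz: 44.9 dB
  4000 Hz: 18.8 dB
Formula: STC ~ round(average of TL values)
Sum = 28.2 + 18.7 + 41.3 + 47.8 + 44.9 + 18.8 = 199.7
Average = 199.7 / 6 = 33.28
Rounded: 33

33


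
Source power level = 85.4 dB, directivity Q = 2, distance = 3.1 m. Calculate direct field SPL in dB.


Given values:
  Lw = 85.4 dB, Q = 2, r = 3.1 m
Formula: SPL = Lw + 10 * log10(Q / (4 * pi * r^2))
Compute 4 * pi * r^2 = 4 * pi * 3.1^2 = 120.7628
Compute Q / denom = 2 / 120.7628 = 0.01656139
Compute 10 * log10(0.01656139) = -17.809
SPL = 85.4 + (-17.809) = 67.59

67.59 dB


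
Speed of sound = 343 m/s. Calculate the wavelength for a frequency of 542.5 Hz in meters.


Given values:
  c = 343 m/s, f = 542.5 Hz
Formula: lambda = c / f
lambda = 343 / 542.5
lambda = 0.6323

0.6323 m


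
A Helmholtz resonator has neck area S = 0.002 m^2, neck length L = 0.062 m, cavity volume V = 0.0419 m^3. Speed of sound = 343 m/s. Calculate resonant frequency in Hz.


Given values:
  S = 0.002 m^2, L = 0.062 m, V = 0.0419 m^3, c = 343 m/s
Formula: f = (c / (2*pi)) * sqrt(S / (V * L))
Compute V * L = 0.0419 * 0.062 = 0.0025978
Compute S / (V * L) = 0.002 / 0.0025978 = 0.7699
Compute sqrt(0.7699) = 0.877439
Compute c / (2*pi) = 343 / 6.283185 = 54.590148
f = 54.590148 * 0.877439 = 47.9

47.9 Hz


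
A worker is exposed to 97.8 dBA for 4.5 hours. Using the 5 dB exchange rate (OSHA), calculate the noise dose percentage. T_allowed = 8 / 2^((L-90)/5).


Given values:
  L = 97.8 dBA, T = 4.5 hours
Formula: T_allowed = 8 / 2^((L - 90) / 5)
Compute exponent: (97.8 - 90) / 5 = 1.56
Compute 2^(1.56) = 2.948538
T_allowed = 8 / 2.948538 = 2.713209 hours
Dose = (T / T_allowed) * 100
Dose = (4.5 / 2.713209) * 100 = 165.86

165.86 %


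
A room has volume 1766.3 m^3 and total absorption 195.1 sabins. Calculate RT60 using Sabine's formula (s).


Given values:
  V = 1766.3 m^3
  A = 195.1 sabins
Formula: RT60 = 0.161 * V / A
Numerator: 0.161 * 1766.3 = 284.3743
RT60 = 284.3743 / 195.1 = 1.458

1.458 s


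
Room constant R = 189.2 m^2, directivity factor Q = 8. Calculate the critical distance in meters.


Given values:
  R = 189.2 m^2, Q = 8
Formula: d_c = 0.141 * sqrt(Q * R)
Compute Q * R = 8 * 189.2 = 1513.6
Compute sqrt(1513.6) = 38.905
d_c = 0.141 * 38.905 = 5.486

5.486 m


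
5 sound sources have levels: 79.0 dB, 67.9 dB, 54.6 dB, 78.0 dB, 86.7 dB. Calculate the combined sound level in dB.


Formula: L_total = 10 * log10( sum(10^(Li/10)) )
  Source 1: 10^(79.0/10) = 79432823.4724
  Source 2: 10^(67.9/10) = 6165950.0186
  Source 3: 10^(54.6/10) = 288403.1503
  Source 4: 10^(78.0/10) = 63095734.448
  Source 5: 10^(86.7/10) = 467735141.2872
Sum of linear values = 616718052.3765
L_total = 10 * log10(616718052.3765) = 87.9

87.9 dB


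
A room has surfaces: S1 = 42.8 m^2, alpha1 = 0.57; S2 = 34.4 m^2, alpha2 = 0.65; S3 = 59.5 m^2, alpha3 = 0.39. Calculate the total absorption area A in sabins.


Given surfaces:
  Surface 1: 42.8 * 0.57 = 24.396
  Surface 2: 34.4 * 0.65 = 22.36
  Surface 3: 59.5 * 0.39 = 23.205
Formula: A = sum(Si * alpha_i)
A = 24.396 + 22.36 + 23.205
A = 69.96

69.96 sabins


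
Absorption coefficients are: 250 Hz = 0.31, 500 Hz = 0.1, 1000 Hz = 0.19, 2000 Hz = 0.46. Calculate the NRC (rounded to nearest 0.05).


Given values:
  a_250 = 0.31, a_500 = 0.1
  a_1000 = 0.19, a_2000 = 0.46
Formula: NRC = (a250 + a500 + a1000 + a2000) / 4
Sum = 0.31 + 0.1 + 0.19 + 0.46 = 1.06
NRC = 1.06 / 4 = 0.265
Rounded to nearest 0.05: 0.25

0.25


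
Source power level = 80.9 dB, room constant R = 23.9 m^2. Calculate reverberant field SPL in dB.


Given values:
  Lw = 80.9 dB, R = 23.9 m^2
Formula: SPL = Lw + 10 * log10(4 / R)
Compute 4 / R = 4 / 23.9 = 0.167364
Compute 10 * log10(0.167364) = -7.7634
SPL = 80.9 + (-7.7634) = 73.14

73.14 dB


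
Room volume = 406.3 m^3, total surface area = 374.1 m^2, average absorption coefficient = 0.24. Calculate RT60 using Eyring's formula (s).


Given values:
  V = 406.3 m^3, S = 374.1 m^2, alpha = 0.24
Formula: RT60 = 0.161 * V / (-S * ln(1 - alpha))
Compute ln(1 - 0.24) = ln(0.76) = -0.274437
Denominator: -374.1 * -0.274437 = 102.6669
Numerator: 0.161 * 406.3 = 65.4143
RT60 = 65.4143 / 102.6669 = 0.637

0.637 s


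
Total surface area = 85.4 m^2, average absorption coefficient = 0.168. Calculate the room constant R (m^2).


Given values:
  S = 85.4 m^2, alpha = 0.168
Formula: R = S * alpha / (1 - alpha)
Numerator: 85.4 * 0.168 = 14.3472
Denominator: 1 - 0.168 = 0.832
R = 14.3472 / 0.832 = 17.24

17.24 m^2


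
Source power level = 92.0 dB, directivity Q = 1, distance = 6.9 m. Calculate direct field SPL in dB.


Given values:
  Lw = 92.0 dB, Q = 1, r = 6.9 m
Formula: SPL = Lw + 10 * log10(Q / (4 * pi * r^2))
Compute 4 * pi * r^2 = 4 * pi * 6.9^2 = 598.2849
Compute Q / denom = 1 / 598.2849 = 0.00167144
Compute 10 * log10(0.00167144) = -27.7691
SPL = 92.0 + (-27.7691) = 64.23

64.23 dB


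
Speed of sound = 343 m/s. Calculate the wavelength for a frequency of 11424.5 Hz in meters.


Given values:
  c = 343 m/s, f = 11424.5 Hz
Formula: lambda = c / f
lambda = 343 / 11424.5
lambda = 0.03

0.03 m


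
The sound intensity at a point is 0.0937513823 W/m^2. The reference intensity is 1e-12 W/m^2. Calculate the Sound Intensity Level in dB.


Given values:
  I = 0.0937513823 W/m^2
  I_ref = 1e-12 W/m^2
Formula: SIL = 10 * log10(I / I_ref)
Compute ratio: I / I_ref = 93751382300
Compute log10: log10(93751382300) = 10.971978
Multiply: SIL = 10 * 10.971978 = 109.72

109.72 dB


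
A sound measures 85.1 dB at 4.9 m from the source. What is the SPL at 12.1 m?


Given values:
  SPL1 = 85.1 dB, r1 = 4.9 m, r2 = 12.1 m
Formula: SPL2 = SPL1 - 20 * log10(r2 / r1)
Compute ratio: r2 / r1 = 12.1 / 4.9 = 2.4694
Compute log10: log10(2.4694) = 0.392591
Compute drop: 20 * 0.392591 = 7.8518
SPL2 = 85.1 - 7.8518 = 77.25

77.25 dB


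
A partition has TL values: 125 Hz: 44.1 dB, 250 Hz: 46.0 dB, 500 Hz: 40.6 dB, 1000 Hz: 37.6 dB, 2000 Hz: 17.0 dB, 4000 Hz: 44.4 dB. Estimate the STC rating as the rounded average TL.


Given TL values at each frequency:
  125 Hz: 44.1 dB
  250 Hz: 46.0 dB
  500 Hz: 40.6 dB
  1000 Hz: 37.6 dB
  2000 Hz: 17.0 dB
  4000 Hz: 44.4 dB
Formula: STC ~ round(average of TL values)
Sum = 44.1 + 46.0 + 40.6 + 37.6 + 17.0 + 44.4 = 229.7
Average = 229.7 / 6 = 38.28
Rounded: 38

38


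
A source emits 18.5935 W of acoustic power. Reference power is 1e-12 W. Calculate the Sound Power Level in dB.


Given values:
  W = 18.5935 W
  W_ref = 1e-12 W
Formula: SWL = 10 * log10(W / W_ref)
Compute ratio: W / W_ref = 18593500000000
Compute log10: log10(18593500000000) = 13.269361
Multiply: SWL = 10 * 13.269361 = 132.69

132.69 dB


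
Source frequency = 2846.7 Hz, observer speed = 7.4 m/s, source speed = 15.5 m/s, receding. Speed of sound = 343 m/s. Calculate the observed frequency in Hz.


Given values:
  f_s = 2846.7 Hz, v_o = 7.4 m/s, v_s = 15.5 m/s
  Direction: receding
Formula: f_o = f_s * (c - v_o) / (c + v_s)
Numerator: c - v_o = 343 - 7.4 = 335.6
Denominator: c + v_s = 343 + 15.5 = 358.5
f_o = 2846.7 * 335.6 / 358.5 = 2664.86

2664.86 Hz


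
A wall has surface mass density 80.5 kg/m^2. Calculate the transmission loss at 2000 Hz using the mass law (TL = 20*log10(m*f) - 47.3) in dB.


Given values:
  m = 80.5 kg/m^2, f = 2000 Hz
Formula: TL = 20 * log10(m * f) - 47.3
Compute m * f = 80.5 * 2000 = 161000.0
Compute log10(161000.0) = 5.206826
Compute 20 * 5.206826 = 104.1365
TL = 104.1365 - 47.3 = 56.84

56.84 dB


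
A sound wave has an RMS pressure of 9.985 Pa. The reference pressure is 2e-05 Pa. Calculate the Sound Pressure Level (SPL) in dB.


Given values:
  p = 9.985 Pa
  p_ref = 2e-05 Pa
Formula: SPL = 20 * log10(p / p_ref)
Compute ratio: p / p_ref = 9.985 / 2e-05 = 499250
Compute log10: log10(499250) = 5.698318
Multiply: SPL = 20 * 5.698318 = 113.97

113.97 dB


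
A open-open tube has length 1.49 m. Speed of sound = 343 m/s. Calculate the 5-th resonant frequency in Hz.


Given values:
  Tube type: open-open, L = 1.49 m, c = 343 m/s, n = 5
Formula: f_n = n * c / (2 * L)
Compute 2 * L = 2 * 1.49 = 2.98
f = 5 * 343 / 2.98
f = 575.5

575.5 Hz


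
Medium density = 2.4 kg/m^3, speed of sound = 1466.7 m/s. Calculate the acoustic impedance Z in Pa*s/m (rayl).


Given values:
  rho = 2.4 kg/m^3
  c = 1466.7 m/s
Formula: Z = rho * c
Z = 2.4 * 1466.7
Z = 3520.08

3520.08 rayl


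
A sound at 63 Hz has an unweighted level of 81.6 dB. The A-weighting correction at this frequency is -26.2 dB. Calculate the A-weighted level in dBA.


Given values:
  SPL = 81.6 dB
  A-weighting at 63 Hz = -26.2 dB
Formula: L_A = SPL + A_weight
L_A = 81.6 + (-26.2)
L_A = 55.4

55.4 dBA


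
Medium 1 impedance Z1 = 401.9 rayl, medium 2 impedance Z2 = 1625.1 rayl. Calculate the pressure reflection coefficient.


Given values:
  Z1 = 401.9 rayl, Z2 = 1625.1 rayl
Formula: R = (Z2 - Z1) / (Z2 + Z1)
Numerator: Z2 - Z1 = 1625.1 - 401.9 = 1223.2
Denominator: Z2 + Z1 = 1625.1 + 401.9 = 2027.0
R = 1223.2 / 2027.0 = 0.6035

0.6035


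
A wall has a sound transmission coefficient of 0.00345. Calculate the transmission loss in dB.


Given values:
  tau = 0.00345
Formula: TL = 10 * log10(1 / tau)
Compute 1 / tau = 1 / 0.00345 = 289.8551
Compute log10(289.8551) = 2.462181
TL = 10 * 2.462181 = 24.62

24.62 dB


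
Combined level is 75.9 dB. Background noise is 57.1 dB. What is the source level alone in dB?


Given values:
  L_total = 75.9 dB, L_bg = 57.1 dB
Formula: L_source = 10 * log10(10^(L_total/10) - 10^(L_bg/10))
Convert to linear:
  10^(75.9/10) = 38904514.4994
  10^(57.1/10) = 512861.384
Difference: 38904514.4994 - 512861.384 = 38391653.1154
L_source = 10 * log10(38391653.1154) = 75.84

75.84 dB


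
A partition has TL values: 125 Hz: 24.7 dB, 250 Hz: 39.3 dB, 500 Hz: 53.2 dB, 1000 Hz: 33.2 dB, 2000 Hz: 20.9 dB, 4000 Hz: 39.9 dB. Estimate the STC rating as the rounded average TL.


Given TL values at each frequency:
  125 Hz: 24.7 dB
  250 Hz: 39.3 dB
  500 Hz: 53.2 dB
  1000 Hz: 33.2 dB
  2000 Hz: 20.9 dB
  4000 Hz: 39.9 dB
Formula: STC ~ round(average of TL values)
Sum = 24.7 + 39.3 + 53.2 + 33.2 + 20.9 + 39.9 = 211.2
Average = 211.2 / 6 = 35.2
Rounded: 35

35


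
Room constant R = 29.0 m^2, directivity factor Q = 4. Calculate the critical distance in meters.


Given values:
  R = 29.0 m^2, Q = 4
Formula: d_c = 0.141 * sqrt(Q * R)
Compute Q * R = 4 * 29.0 = 116.0
Compute sqrt(116.0) = 10.7703
d_c = 0.141 * 10.7703 = 1.519

1.519 m


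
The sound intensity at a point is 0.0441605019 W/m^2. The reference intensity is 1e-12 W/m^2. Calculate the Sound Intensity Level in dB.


Given values:
  I = 0.0441605019 W/m^2
  I_ref = 1e-12 W/m^2
Formula: SIL = 10 * log10(I / I_ref)
Compute ratio: I / I_ref = 44160501900
Compute log10: log10(44160501900) = 10.645034
Multiply: SIL = 10 * 10.645034 = 106.45

106.45 dB


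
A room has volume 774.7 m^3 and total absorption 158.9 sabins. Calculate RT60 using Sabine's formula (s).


Given values:
  V = 774.7 m^3
  A = 158.9 sabins
Formula: RT60 = 0.161 * V / A
Numerator: 0.161 * 774.7 = 124.7267
RT60 = 124.7267 / 158.9 = 0.785

0.785 s


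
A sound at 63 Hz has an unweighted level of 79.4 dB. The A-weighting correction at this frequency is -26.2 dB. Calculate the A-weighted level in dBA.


Given values:
  SPL = 79.4 dB
  A-weighting at 63 Hz = -26.2 dB
Formula: L_A = SPL + A_weight
L_A = 79.4 + (-26.2)
L_A = 53.2

53.2 dBA


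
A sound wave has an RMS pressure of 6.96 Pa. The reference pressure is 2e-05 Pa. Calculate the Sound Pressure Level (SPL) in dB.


Given values:
  p = 6.96 Pa
  p_ref = 2e-05 Pa
Formula: SPL = 20 * log10(p / p_ref)
Compute ratio: p / p_ref = 6.96 / 2e-05 = 348000
Compute log10: log10(348000) = 5.541579
Multiply: SPL = 20 * 5.541579 = 110.83

110.83 dB


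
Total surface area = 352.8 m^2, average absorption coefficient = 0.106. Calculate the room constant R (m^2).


Given values:
  S = 352.8 m^2, alpha = 0.106
Formula: R = S * alpha / (1 - alpha)
Numerator: 352.8 * 0.106 = 37.3968
Denominator: 1 - 0.106 = 0.894
R = 37.3968 / 0.894 = 41.83

41.83 m^2


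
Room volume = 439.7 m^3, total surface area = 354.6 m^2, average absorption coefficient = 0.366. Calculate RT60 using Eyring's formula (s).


Given values:
  V = 439.7 m^3, S = 354.6 m^2, alpha = 0.366
Formula: RT60 = 0.161 * V / (-S * ln(1 - alpha))
Compute ln(1 - 0.366) = ln(0.634) = -0.455706
Denominator: -354.6 * -0.455706 = 161.5933
Numerator: 0.161 * 439.7 = 70.7917
RT60 = 70.7917 / 161.5933 = 0.438

0.438 s


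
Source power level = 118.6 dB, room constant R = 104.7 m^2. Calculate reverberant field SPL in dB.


Given values:
  Lw = 118.6 dB, R = 104.7 m^2
Formula: SPL = Lw + 10 * log10(4 / R)
Compute 4 / R = 4 / 104.7 = 0.038204
Compute 10 * log10(0.038204) = -14.1789
SPL = 118.6 + (-14.1789) = 104.42

104.42 dB


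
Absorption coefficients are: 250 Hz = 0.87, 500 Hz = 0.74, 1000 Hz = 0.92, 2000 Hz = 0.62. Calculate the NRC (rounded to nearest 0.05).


Given values:
  a_250 = 0.87, a_500 = 0.74
  a_1000 = 0.92, a_2000 = 0.62
Formula: NRC = (a250 + a500 + a1000 + a2000) / 4
Sum = 0.87 + 0.74 + 0.92 + 0.62 = 3.15
NRC = 3.15 / 4 = 0.7875
Rounded to nearest 0.05: 0.8

0.8


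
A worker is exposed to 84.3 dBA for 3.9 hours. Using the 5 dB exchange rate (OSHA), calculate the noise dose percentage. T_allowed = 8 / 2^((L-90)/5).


Given values:
  L = 84.3 dBA, T = 3.9 hours
Formula: T_allowed = 8 / 2^((L - 90) / 5)
Compute exponent: (84.3 - 90) / 5 = -1.14
Compute 2^(-1.14) = 0.45376
T_allowed = 8 / 0.45376 = 17.630465 hours
Dose = (T / T_allowed) * 100
Dose = (3.9 / 17.630465) * 100 = 22.12

22.12 %


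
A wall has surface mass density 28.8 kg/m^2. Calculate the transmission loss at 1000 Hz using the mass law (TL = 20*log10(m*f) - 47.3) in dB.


Given values:
  m = 28.8 kg/m^2, f = 1000 Hz
Formula: TL = 20 * log10(m * f) - 47.3
Compute m * f = 28.8 * 1000 = 28800.0
Compute log10(28800.0) = 4.459392
Compute 20 * 4.459392 = 89.1878
TL = 89.1878 - 47.3 = 41.89

41.89 dB


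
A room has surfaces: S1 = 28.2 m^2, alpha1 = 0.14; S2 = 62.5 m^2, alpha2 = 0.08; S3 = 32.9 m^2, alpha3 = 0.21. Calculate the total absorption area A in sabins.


Given surfaces:
  Surface 1: 28.2 * 0.14 = 3.948
  Surface 2: 62.5 * 0.08 = 5.0
  Surface 3: 32.9 * 0.21 = 6.909
Formula: A = sum(Si * alpha_i)
A = 3.948 + 5.0 + 6.909
A = 15.86

15.86 sabins


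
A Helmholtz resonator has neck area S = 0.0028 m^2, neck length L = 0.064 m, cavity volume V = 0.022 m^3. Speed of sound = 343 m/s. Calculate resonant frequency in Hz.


Given values:
  S = 0.0028 m^2, L = 0.064 m, V = 0.022 m^3, c = 343 m/s
Formula: f = (c / (2*pi)) * sqrt(S / (V * L))
Compute V * L = 0.022 * 0.064 = 0.001408
Compute S / (V * L) = 0.0028 / 0.001408 = 1.9886
Compute sqrt(1.9886) = 1.410177
Compute c / (2*pi) = 343 / 6.283185 = 54.590148
f = 54.590148 * 1.410177 = 76.98

76.98 Hz


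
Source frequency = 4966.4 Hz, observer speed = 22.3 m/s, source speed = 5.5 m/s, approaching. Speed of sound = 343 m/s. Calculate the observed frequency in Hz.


Given values:
  f_s = 4966.4 Hz, v_o = 22.3 m/s, v_s = 5.5 m/s
  Direction: approaching
Formula: f_o = f_s * (c + v_o) / (c - v_s)
Numerator: c + v_o = 343 + 22.3 = 365.3
Denominator: c - v_s = 343 - 5.5 = 337.5
f_o = 4966.4 * 365.3 / 337.5 = 5375.48

5375.48 Hz


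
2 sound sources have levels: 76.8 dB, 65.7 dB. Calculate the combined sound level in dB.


Formula: L_total = 10 * log10( sum(10^(Li/10)) )
  Source 1: 10^(76.8/10) = 47863009.2323
  Source 2: 10^(65.7/10) = 3715352.291
Sum of linear values = 51578361.5233
L_total = 10 * log10(51578361.5233) = 77.12

77.12 dB


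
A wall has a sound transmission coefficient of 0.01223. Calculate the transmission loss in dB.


Given values:
  tau = 0.01223
Formula: TL = 10 * log10(1 / tau)
Compute 1 / tau = 1 / 0.01223 = 81.7661
Compute log10(81.7661) = 1.912573
TL = 10 * 1.912573 = 19.13

19.13 dB


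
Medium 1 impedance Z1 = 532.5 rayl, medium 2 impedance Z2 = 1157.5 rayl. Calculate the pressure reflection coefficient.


Given values:
  Z1 = 532.5 rayl, Z2 = 1157.5 rayl
Formula: R = (Z2 - Z1) / (Z2 + Z1)
Numerator: Z2 - Z1 = 1157.5 - 532.5 = 625.0
Denominator: Z2 + Z1 = 1157.5 + 532.5 = 1690.0
R = 625.0 / 1690.0 = 0.3698

0.3698


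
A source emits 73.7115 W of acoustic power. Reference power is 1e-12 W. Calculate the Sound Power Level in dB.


Given values:
  W = 73.7115 W
  W_ref = 1e-12 W
Formula: SWL = 10 * log10(W / W_ref)
Compute ratio: W / W_ref = 73711500000000
Compute log10: log10(73711500000000) = 13.867535
Multiply: SWL = 10 * 13.867535 = 138.68

138.68 dB


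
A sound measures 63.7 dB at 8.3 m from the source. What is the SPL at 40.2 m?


Given values:
  SPL1 = 63.7 dB, r1 = 8.3 m, r2 = 40.2 m
Formula: SPL2 = SPL1 - 20 * log10(r2 / r1)
Compute ratio: r2 / r1 = 40.2 / 8.3 = 4.8434
Compute log10: log10(4.8434) = 0.68515
Compute drop: 20 * 0.68515 = 13.703
SPL2 = 63.7 - 13.703 = 50.0

50.0 dB


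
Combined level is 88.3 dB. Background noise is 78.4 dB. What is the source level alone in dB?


Given values:
  L_total = 88.3 dB, L_bg = 78.4 dB
Formula: L_source = 10 * log10(10^(L_total/10) - 10^(L_bg/10))
Convert to linear:
  10^(88.3/10) = 676082975.392
  10^(78.4/10) = 69183097.0919
Difference: 676082975.392 - 69183097.0919 = 606899878.3001
L_source = 10 * log10(606899878.3001) = 87.83

87.83 dB


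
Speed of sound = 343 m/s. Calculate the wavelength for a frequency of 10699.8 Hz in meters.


Given values:
  c = 343 m/s, f = 10699.8 Hz
Formula: lambda = c / f
lambda = 343 / 10699.8
lambda = 0.0321

0.0321 m


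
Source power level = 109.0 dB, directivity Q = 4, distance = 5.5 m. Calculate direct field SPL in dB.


Given values:
  Lw = 109.0 dB, Q = 4, r = 5.5 m
Formula: SPL = Lw + 10 * log10(Q / (4 * pi * r^2))
Compute 4 * pi * r^2 = 4 * pi * 5.5^2 = 380.1327
Compute Q / denom = 4 / 380.1327 = 0.01052264
Compute 10 * log10(0.01052264) = -19.7788
SPL = 109.0 + (-19.7788) = 89.22

89.22 dB


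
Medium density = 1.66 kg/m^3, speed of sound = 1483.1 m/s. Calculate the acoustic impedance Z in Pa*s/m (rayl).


Given values:
  rho = 1.66 kg/m^3
  c = 1483.1 m/s
Formula: Z = rho * c
Z = 1.66 * 1483.1
Z = 2461.95

2461.95 rayl


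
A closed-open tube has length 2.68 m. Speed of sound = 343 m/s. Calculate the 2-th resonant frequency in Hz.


Given values:
  Tube type: closed-open, L = 2.68 m, c = 343 m/s, n = 2
Formula: f_n = (2n - 1) * c / (4 * L)
Compute 2n - 1 = 2*2 - 1 = 3
Compute 4 * L = 4 * 2.68 = 10.72
f = 3 * 343 / 10.72
f = 95.99

95.99 Hz


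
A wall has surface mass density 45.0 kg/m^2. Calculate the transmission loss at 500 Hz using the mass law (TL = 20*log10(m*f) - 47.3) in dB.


Given values:
  m = 45.0 kg/m^2, f = 500 Hz
Formula: TL = 20 * log10(m * f) - 47.3
Compute m * f = 45.0 * 500 = 22500.0
Compute log10(22500.0) = 4.352183
Compute 20 * 4.352183 = 87.0437
TL = 87.0437 - 47.3 = 39.74

39.74 dB


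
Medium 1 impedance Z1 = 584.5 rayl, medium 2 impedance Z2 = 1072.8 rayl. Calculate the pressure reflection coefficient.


Given values:
  Z1 = 584.5 rayl, Z2 = 1072.8 rayl
Formula: R = (Z2 - Z1) / (Z2 + Z1)
Numerator: Z2 - Z1 = 1072.8 - 584.5 = 488.3
Denominator: Z2 + Z1 = 1072.8 + 584.5 = 1657.3
R = 488.3 / 1657.3 = 0.2946

0.2946


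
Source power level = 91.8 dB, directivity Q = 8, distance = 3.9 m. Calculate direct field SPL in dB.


Given values:
  Lw = 91.8 dB, Q = 8, r = 3.9 m
Formula: SPL = Lw + 10 * log10(Q / (4 * pi * r^2))
Compute 4 * pi * r^2 = 4 * pi * 3.9^2 = 191.1345
Compute Q / denom = 8 / 191.1345 = 0.04185534
Compute 10 * log10(0.04185534) = -13.7825
SPL = 91.8 + (-13.7825) = 78.02

78.02 dB


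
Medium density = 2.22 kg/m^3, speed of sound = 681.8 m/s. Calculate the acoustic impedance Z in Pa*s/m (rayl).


Given values:
  rho = 2.22 kg/m^3
  c = 681.8 m/s
Formula: Z = rho * c
Z = 2.22 * 681.8
Z = 1513.6

1513.6 rayl


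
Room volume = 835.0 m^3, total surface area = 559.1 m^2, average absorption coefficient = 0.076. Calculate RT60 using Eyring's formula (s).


Given values:
  V = 835.0 m^3, S = 559.1 m^2, alpha = 0.076
Formula: RT60 = 0.161 * V / (-S * ln(1 - alpha))
Compute ln(1 - 0.076) = ln(0.924) = -0.079043
Denominator: -559.1 * -0.079043 = 44.1929
Numerator: 0.161 * 835.0 = 134.435
RT60 = 134.435 / 44.1929 = 3.042

3.042 s


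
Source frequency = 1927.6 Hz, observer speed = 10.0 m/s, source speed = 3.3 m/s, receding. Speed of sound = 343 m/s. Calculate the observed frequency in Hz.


Given values:
  f_s = 1927.6 Hz, v_o = 10.0 m/s, v_s = 3.3 m/s
  Direction: receding
Formula: f_o = f_s * (c - v_o) / (c + v_s)
Numerator: c - v_o = 343 - 10.0 = 333.0
Denominator: c + v_s = 343 + 3.3 = 346.3
f_o = 1927.6 * 333.0 / 346.3 = 1853.57

1853.57 Hz


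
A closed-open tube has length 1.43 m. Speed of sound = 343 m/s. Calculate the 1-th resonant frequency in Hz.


Given values:
  Tube type: closed-open, L = 1.43 m, c = 343 m/s, n = 1
Formula: f_n = (2n - 1) * c / (4 * L)
Compute 2n - 1 = 2*1 - 1 = 1
Compute 4 * L = 4 * 1.43 = 5.72
f = 1 * 343 / 5.72
f = 59.97

59.97 Hz


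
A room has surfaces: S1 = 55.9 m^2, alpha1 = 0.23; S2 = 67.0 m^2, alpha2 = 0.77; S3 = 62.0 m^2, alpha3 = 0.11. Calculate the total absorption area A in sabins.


Given surfaces:
  Surface 1: 55.9 * 0.23 = 12.857
  Surface 2: 67.0 * 0.77 = 51.59
  Surface 3: 62.0 * 0.11 = 6.82
Formula: A = sum(Si * alpha_i)
A = 12.857 + 51.59 + 6.82
A = 71.27

71.27 sabins


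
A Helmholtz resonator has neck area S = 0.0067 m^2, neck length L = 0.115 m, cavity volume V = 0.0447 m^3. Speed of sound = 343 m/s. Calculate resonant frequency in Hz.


Given values:
  S = 0.0067 m^2, L = 0.115 m, V = 0.0447 m^3, c = 343 m/s
Formula: f = (c / (2*pi)) * sqrt(S / (V * L))
Compute V * L = 0.0447 * 0.115 = 0.0051405
Compute S / (V * L) = 0.0067 / 0.0051405 = 1.3034
Compute sqrt(1.3034) = 1.141665
Compute c / (2*pi) = 343 / 6.283185 = 54.590148
f = 54.590148 * 1.141665 = 62.32

62.32 Hz


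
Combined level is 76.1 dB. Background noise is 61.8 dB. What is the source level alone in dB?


Given values:
  L_total = 76.1 dB, L_bg = 61.8 dB
Formula: L_source = 10 * log10(10^(L_total/10) - 10^(L_bg/10))
Convert to linear:
  10^(76.1/10) = 40738027.7804
  10^(61.8/10) = 1513561.2484
Difference: 40738027.7804 - 1513561.2484 = 39224466.532
L_source = 10 * log10(39224466.532) = 75.94

75.94 dB


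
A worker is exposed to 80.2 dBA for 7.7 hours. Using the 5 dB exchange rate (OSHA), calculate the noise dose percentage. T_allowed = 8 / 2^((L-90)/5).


Given values:
  L = 80.2 dBA, T = 7.7 hours
Formula: T_allowed = 8 / 2^((L - 90) / 5)
Compute exponent: (80.2 - 90) / 5 = -1.96
Compute 2^(-1.96) = 0.257028
T_allowed = 8 / 0.257028 = 31.125014 hours
Dose = (T / T_allowed) * 100
Dose = (7.7 / 31.125014) * 100 = 24.74

24.74 %


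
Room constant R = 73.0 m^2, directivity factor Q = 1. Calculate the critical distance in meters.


Given values:
  R = 73.0 m^2, Q = 1
Formula: d_c = 0.141 * sqrt(Q * R)
Compute Q * R = 1 * 73.0 = 73.0
Compute sqrt(73.0) = 8.544
d_c = 0.141 * 8.544 = 1.205

1.205 m


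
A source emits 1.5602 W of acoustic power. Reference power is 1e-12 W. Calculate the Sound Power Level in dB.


Given values:
  W = 1.5602 W
  W_ref = 1e-12 W
Formula: SWL = 10 * log10(W / W_ref)
Compute ratio: W / W_ref = 1560200000000
Compute log10: log10(1560200000000) = 12.19318
Multiply: SWL = 10 * 12.19318 = 121.93

121.93 dB


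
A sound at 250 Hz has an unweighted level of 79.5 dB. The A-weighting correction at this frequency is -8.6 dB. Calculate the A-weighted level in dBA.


Given values:
  SPL = 79.5 dB
  A-weighting at 250 Hz = -8.6 dB
Formula: L_A = SPL + A_weight
L_A = 79.5 + (-8.6)
L_A = 70.9

70.9 dBA
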